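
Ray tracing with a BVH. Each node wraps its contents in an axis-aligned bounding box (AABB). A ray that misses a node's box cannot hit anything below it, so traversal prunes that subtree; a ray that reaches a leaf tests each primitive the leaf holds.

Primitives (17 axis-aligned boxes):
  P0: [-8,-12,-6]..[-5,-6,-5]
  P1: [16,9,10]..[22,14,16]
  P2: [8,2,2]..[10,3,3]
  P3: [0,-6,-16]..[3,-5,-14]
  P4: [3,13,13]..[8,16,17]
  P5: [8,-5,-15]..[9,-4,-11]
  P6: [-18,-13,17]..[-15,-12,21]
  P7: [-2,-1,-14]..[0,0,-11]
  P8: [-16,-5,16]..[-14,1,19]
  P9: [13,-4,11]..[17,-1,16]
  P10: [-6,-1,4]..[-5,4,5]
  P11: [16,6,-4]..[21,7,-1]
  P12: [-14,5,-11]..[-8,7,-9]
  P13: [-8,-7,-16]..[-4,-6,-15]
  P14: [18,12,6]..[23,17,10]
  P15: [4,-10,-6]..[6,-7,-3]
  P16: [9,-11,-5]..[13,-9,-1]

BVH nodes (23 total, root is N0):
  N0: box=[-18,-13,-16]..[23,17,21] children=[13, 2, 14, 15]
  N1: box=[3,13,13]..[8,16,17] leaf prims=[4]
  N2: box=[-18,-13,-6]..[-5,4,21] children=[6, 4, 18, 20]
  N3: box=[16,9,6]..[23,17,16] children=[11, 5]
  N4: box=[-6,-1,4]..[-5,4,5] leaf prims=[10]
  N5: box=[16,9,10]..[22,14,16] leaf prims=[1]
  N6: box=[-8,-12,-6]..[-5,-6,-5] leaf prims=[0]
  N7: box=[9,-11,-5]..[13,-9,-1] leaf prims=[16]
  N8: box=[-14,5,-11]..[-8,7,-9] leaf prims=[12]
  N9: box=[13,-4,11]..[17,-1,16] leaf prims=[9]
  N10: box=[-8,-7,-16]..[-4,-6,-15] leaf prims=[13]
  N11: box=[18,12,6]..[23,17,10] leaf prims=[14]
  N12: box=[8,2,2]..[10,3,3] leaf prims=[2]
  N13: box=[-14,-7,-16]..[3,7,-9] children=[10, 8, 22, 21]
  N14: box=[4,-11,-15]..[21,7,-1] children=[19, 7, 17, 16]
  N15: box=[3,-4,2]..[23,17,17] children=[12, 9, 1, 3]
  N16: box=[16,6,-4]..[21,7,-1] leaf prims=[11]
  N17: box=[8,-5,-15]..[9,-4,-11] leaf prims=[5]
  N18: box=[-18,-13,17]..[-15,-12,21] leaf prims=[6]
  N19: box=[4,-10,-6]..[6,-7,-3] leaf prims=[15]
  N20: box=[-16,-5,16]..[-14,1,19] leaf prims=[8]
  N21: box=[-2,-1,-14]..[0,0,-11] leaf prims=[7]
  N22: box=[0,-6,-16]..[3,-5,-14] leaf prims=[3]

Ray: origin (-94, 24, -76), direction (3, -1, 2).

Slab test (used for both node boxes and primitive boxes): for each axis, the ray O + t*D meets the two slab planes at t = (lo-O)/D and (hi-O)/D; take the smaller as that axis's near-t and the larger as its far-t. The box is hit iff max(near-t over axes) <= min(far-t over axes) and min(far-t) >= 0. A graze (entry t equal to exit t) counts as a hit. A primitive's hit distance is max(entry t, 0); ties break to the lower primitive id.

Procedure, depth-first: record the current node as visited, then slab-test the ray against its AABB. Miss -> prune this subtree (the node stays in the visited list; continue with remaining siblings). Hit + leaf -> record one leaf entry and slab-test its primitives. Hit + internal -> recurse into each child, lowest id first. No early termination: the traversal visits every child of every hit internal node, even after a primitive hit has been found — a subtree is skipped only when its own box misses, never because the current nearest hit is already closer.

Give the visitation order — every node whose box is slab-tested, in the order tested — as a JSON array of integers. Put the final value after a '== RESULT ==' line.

Traverse from the root:
N0 x:[76/3,39] y:[7,37] z:[30,97/2] -> hit [30,37], descend [2, 13, 14, 15]
  N2 x:[76/3,89/3] y:[20,37] z:[35,97/2] -> miss, prune
  N13 x:[80/3,97/3] y:[17,31] z:[30,67/2] -> hit [30,31], descend [8, 10, 21, 22]
    N8 x:[80/3,86/3] y:[17,19] z:[65/2,67/2] -> miss, prune
    N10 x:[86/3,30] y:[30,31] z:[30,61/2] -> hit [30,30] leaf, test {P13@t=30}
    N21 x:[92/3,94/3] y:[24,25] z:[31,65/2] -> miss, prune
    N22 x:[94/3,97/3] y:[29,30] z:[30,31] -> miss, prune
  N14 x:[98/3,115/3] y:[17,35] z:[61/2,75/2] -> hit [98/3,35], descend [7, 16, 17, 19]
    N7 x:[103/3,107/3] y:[33,35] z:[71/2,75/2] -> miss, prune
    N16 x:[110/3,115/3] y:[17,18] z:[36,75/2] -> miss, prune
    N17 x:[34,103/3] y:[28,29] z:[61/2,65/2] -> miss, prune
    N19 x:[98/3,100/3] y:[31,34] z:[35,73/2] -> miss, prune
  N15 x:[97/3,39] y:[7,28] z:[39,93/2] -> miss, prune

13 AABB tests over nodes [0, 2, 13, 8, 10, 21, 22, 14, 7, 16, 17, 19, 15]; 1 leaf entered; closest P13.

== RESULT ==
[0, 2, 13, 8, 10, 21, 22, 14, 7, 16, 17, 19, 15]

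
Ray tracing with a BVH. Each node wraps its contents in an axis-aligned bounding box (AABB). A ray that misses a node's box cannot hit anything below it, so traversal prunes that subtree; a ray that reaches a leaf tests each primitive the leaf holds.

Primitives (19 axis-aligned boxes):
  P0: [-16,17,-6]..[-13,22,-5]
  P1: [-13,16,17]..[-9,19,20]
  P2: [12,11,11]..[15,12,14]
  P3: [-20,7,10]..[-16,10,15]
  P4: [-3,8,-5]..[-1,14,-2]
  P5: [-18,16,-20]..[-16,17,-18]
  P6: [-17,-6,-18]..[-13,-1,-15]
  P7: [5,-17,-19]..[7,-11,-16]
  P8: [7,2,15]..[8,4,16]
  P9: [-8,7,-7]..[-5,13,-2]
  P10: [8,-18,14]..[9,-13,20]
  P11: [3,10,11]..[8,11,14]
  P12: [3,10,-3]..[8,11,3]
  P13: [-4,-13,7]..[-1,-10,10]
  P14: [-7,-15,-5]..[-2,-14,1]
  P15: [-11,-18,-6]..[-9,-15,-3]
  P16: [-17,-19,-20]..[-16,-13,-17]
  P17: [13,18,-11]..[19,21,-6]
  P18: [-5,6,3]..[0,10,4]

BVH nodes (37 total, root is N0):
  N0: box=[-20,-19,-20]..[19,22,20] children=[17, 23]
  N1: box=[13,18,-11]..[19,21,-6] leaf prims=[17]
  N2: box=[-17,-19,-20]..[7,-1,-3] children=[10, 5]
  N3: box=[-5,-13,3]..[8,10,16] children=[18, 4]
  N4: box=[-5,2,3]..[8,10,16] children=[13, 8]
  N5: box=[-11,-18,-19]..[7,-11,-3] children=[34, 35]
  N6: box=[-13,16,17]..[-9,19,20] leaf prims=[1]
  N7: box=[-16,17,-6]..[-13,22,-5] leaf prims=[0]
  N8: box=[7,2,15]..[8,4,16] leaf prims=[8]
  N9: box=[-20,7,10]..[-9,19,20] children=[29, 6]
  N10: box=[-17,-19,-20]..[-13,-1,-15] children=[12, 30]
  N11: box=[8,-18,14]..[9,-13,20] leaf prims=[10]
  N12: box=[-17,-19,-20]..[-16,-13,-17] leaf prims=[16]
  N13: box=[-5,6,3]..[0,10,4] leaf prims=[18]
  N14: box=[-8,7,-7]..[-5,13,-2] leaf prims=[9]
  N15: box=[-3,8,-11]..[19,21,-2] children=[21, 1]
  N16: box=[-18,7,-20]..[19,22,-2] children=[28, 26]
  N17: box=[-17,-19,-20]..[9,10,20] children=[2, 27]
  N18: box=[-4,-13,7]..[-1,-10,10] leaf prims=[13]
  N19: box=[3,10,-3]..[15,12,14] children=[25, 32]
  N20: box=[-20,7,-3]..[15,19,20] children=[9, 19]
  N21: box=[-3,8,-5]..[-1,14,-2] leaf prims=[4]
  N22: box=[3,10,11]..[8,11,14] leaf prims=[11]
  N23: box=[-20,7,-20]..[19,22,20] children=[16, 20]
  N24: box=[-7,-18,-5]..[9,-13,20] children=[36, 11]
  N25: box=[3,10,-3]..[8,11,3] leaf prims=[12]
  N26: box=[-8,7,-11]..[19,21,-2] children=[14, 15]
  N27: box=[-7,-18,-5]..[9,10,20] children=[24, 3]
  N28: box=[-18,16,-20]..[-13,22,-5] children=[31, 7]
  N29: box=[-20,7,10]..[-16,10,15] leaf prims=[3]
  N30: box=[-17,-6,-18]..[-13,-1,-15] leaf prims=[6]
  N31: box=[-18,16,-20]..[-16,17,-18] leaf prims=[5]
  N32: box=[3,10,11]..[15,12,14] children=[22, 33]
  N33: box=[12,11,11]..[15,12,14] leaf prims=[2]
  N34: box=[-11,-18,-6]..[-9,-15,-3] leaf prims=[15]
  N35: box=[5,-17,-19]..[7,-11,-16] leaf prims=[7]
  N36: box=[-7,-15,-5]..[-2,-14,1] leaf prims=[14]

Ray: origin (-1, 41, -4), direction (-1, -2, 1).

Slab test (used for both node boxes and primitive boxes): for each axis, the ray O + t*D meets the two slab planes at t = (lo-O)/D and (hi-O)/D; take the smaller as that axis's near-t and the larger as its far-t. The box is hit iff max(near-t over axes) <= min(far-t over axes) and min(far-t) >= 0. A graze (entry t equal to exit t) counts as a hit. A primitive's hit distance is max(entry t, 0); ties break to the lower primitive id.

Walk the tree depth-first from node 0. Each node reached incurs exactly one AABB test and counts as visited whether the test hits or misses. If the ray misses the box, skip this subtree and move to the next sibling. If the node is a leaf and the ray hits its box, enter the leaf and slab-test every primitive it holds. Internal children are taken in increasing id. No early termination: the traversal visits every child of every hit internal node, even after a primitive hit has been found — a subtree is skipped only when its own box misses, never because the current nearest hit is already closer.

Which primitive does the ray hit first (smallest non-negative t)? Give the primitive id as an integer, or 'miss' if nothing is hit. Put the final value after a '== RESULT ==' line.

Trace the traversal:
N0 x:[-20,19] y:[19/2,30] z:[-16,24] -> hit [19/2,19], descend [17, 23]
  N17 x:[-10,16] y:[31/2,30] z:[-16,24] -> hit [31/2,16], descend [2, 27]
    N2 x:[-8,16] y:[21,30] z:[-16,1] -> miss, prune
    N27 x:[-10,6] y:[31/2,59/2] z:[-1,24] -> miss, prune
  N23 x:[-20,19] y:[19/2,17] z:[-16,24] -> hit [19/2,17], descend [16, 20]
    N16 x:[-20,17] y:[19/2,17] z:[-16,2] -> miss, prune
    N20 x:[-16,19] y:[11,17] z:[1,24] -> hit [11,17], descend [9, 19]
      N9 x:[8,19] y:[11,17] z:[14,24] -> hit [14,17], descend [6, 29]
        N6 x:[8,12] y:[11,25/2] z:[21,24] -> miss, prune
        N29 x:[15,19] y:[31/2,17] z:[14,19] -> hit [31/2,17] leaf, test {P3@t=31/2}
      N19 x:[-16,-4] y:[29/2,31/2] z:[1,18] -> miss, prune

Visited [0, 17, 2, 27, 23, 16, 20, 9, 6, 29, 19]. Tests: 11 box, 1 leaf. Nearest: P3.

== RESULT ==
3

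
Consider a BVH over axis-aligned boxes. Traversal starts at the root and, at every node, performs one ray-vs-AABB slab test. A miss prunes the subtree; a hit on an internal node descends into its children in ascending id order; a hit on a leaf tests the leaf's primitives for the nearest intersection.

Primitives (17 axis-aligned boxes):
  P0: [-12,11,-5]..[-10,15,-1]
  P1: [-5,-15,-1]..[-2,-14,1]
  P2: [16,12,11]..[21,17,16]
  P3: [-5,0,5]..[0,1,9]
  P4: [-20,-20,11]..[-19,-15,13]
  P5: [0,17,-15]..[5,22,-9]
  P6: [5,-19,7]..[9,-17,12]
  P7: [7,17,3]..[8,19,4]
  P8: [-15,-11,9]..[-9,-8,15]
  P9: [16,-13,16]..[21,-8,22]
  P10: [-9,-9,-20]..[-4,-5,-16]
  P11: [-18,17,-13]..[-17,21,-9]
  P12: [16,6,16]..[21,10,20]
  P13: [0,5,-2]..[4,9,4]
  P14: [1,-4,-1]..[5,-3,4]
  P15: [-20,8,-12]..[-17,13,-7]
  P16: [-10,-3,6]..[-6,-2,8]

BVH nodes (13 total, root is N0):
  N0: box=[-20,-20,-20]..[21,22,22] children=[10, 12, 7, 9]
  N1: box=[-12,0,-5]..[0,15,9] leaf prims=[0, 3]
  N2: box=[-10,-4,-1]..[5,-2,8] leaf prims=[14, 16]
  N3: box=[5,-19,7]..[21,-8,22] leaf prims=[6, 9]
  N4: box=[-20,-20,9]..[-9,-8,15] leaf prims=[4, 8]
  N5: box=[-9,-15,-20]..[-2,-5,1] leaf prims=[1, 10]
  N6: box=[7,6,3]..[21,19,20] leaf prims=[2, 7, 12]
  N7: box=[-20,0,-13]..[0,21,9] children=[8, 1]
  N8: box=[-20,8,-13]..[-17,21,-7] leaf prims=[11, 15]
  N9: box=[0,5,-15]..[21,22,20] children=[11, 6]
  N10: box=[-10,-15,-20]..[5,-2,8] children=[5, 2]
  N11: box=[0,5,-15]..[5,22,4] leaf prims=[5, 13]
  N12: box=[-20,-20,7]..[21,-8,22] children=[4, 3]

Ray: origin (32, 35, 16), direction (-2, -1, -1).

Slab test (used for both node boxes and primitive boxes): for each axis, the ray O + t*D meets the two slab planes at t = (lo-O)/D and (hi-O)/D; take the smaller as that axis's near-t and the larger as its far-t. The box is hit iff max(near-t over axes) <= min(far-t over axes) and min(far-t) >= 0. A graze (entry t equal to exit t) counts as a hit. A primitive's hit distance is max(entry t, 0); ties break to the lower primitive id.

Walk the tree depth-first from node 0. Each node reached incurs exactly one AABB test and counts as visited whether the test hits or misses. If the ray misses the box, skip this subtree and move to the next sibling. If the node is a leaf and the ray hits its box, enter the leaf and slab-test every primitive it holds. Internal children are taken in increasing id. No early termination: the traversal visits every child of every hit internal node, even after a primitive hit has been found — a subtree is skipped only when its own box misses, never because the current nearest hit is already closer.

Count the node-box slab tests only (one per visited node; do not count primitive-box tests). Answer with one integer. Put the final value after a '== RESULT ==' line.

Walk:
N0 x:[11/2,26] y:[13,55] z:[-6,36] -> hit [13,26], descend [7, 9, 10, 12]
  N7 x:[16,26] y:[14,35] z:[7,29] -> hit [16,26], descend [1, 8]
    N1 x:[16,22] y:[20,35] z:[7,21] -> hit [20,21] leaf, test {P0@t=21, P3(miss)}
    N8 x:[49/2,26] y:[14,27] z:[23,29] -> hit [49/2,26] leaf, test {P11(miss), P15@t=49/2}
  N9 x:[11/2,16] y:[13,30] z:[-4,31] -> hit [13,16], descend [6, 11]
    N6 x:[11/2,25/2] y:[16,29] z:[-4,13] -> miss, prune
    N11 x:[27/2,16] y:[13,30] z:[12,31] -> hit [27/2,16] leaf, test {P5(miss), P13(miss)}
  N10 x:[27/2,21] y:[37,50] z:[8,36] -> miss, prune
  N12 x:[11/2,26] y:[43,55] z:[-6,9] -> miss, prune

Visited [0, 7, 1, 8, 9, 6, 11, 10, 12]. Tests: 9 box, 3 leaf. Nearest: P0.

== RESULT ==
9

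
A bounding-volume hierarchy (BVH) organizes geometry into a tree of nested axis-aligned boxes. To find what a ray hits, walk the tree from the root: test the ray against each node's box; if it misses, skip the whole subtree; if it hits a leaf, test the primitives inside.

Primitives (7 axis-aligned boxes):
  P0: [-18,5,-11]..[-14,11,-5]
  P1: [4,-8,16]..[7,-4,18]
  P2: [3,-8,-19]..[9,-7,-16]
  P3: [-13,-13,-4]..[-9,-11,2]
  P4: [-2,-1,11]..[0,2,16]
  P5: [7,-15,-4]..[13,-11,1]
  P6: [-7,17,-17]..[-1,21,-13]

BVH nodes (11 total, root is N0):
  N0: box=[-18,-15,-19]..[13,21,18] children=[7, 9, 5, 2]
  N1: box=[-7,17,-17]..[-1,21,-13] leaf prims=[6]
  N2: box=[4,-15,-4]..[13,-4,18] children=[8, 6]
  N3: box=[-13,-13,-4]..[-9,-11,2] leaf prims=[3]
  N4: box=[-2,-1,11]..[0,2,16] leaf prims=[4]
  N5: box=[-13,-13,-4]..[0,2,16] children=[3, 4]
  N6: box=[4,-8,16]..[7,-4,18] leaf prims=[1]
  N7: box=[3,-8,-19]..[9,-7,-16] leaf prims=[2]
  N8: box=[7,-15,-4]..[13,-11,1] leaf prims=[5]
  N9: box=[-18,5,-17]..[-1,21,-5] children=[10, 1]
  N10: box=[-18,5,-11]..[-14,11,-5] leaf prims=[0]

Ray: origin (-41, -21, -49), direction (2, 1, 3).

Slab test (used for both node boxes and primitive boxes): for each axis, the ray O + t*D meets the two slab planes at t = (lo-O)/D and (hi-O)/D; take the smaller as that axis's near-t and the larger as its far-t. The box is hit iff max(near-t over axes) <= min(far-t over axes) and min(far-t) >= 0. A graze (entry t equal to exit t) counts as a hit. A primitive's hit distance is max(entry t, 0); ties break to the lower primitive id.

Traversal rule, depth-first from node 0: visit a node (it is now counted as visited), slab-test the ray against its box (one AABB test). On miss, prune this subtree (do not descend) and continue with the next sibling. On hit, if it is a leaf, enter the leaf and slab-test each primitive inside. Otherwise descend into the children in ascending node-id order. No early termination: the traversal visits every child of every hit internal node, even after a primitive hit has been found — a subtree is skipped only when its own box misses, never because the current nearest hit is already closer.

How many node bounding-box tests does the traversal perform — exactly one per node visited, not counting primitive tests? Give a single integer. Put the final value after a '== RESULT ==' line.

Trace the traversal:
N0 x:[23/2,27] y:[6,42] z:[10,67/3] -> hit [23/2,67/3], descend [2, 5, 7, 9]
  N2 x:[45/2,27] y:[6,17] z:[15,67/3] -> miss, prune
  N5 x:[14,41/2] y:[8,23] z:[15,65/3] -> hit [15,41/2], descend [3, 4]
    N3 x:[14,16] y:[8,10] z:[15,17] -> miss, prune
    N4 x:[39/2,41/2] y:[20,23] z:[20,65/3] -> hit [20,41/2] leaf, test {P4@t=20}
  N7 x:[22,25] y:[13,14] z:[10,11] -> miss, prune
  N9 x:[23/2,20] y:[26,42] z:[32/3,44/3] -> miss, prune

Visited [0, 2, 5, 3, 4, 7, 9]. Tests: 7 box, 1 leaf. Nearest: P4.

== RESULT ==
7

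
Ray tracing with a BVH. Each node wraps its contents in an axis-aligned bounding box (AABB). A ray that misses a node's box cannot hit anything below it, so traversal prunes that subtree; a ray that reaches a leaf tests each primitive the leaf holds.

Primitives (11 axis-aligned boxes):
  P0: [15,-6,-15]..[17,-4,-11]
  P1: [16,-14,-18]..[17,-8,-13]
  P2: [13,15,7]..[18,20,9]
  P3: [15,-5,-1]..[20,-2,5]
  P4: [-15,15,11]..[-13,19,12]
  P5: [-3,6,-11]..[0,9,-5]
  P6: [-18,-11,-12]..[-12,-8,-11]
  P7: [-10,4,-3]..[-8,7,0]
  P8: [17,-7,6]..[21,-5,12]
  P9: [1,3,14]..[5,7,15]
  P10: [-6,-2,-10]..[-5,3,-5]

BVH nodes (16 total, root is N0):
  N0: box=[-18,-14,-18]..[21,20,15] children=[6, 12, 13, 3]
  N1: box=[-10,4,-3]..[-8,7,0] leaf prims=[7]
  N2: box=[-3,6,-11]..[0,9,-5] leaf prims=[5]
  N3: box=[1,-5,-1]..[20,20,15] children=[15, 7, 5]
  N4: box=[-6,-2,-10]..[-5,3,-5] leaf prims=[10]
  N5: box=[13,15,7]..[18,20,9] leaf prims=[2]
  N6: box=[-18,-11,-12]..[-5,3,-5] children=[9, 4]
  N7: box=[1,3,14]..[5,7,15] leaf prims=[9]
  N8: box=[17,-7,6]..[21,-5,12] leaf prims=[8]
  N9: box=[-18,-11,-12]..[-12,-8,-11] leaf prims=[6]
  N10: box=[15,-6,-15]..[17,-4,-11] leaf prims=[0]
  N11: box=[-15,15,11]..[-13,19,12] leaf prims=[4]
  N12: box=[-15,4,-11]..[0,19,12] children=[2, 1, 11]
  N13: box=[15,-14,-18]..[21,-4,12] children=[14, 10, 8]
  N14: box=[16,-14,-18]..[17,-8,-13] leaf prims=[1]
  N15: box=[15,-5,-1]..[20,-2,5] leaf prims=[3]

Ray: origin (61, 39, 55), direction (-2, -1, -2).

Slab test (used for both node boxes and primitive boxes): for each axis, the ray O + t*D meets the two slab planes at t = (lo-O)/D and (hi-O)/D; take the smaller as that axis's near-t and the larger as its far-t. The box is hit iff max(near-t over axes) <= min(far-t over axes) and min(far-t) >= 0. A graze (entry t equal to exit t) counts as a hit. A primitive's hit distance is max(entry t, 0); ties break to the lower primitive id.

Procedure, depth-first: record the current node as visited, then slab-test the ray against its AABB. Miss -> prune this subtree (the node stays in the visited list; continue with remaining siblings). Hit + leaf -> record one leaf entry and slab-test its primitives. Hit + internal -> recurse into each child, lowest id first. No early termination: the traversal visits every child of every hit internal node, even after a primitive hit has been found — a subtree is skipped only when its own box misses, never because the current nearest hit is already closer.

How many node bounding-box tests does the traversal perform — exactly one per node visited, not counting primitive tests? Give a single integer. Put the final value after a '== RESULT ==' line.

Trace the traversal:
N0 x:[20,79/2] y:[19,53] z:[20,73/2] -> hit [20,73/2], descend [3, 6, 12, 13]
  N3 x:[41/2,30] y:[19,44] z:[20,28] -> hit [41/2,28], descend [5, 7, 15]
    N5 x:[43/2,24] y:[19,24] z:[23,24] -> hit [23,24] leaf, test {P2@t=23}
    N7 x:[28,30] y:[32,36] z:[20,41/2] -> miss, prune
    N15 x:[41/2,23] y:[41,44] z:[25,28] -> miss, prune
  N6 x:[33,79/2] y:[36,50] z:[30,67/2] -> miss, prune
  N12 x:[61/2,38] y:[20,35] z:[43/2,33] -> hit [61/2,33], descend [1, 2, 11]
    N1 x:[69/2,71/2] y:[32,35] z:[55/2,29] -> miss, prune
    N2 x:[61/2,32] y:[30,33] z:[30,33] -> hit [61/2,32] leaf, test {P5@t=61/2}
    N11 x:[37,38] y:[20,24] z:[43/2,22] -> miss, prune
  N13 x:[20,23] y:[43,53] z:[43/2,73/2] -> miss, prune

Summary -> nodes [0, 3, 5, 7, 15, 6, 12, 1, 2, 11, 13]; box-tests=11; leaf-entries=2; first=P2

== RESULT ==
11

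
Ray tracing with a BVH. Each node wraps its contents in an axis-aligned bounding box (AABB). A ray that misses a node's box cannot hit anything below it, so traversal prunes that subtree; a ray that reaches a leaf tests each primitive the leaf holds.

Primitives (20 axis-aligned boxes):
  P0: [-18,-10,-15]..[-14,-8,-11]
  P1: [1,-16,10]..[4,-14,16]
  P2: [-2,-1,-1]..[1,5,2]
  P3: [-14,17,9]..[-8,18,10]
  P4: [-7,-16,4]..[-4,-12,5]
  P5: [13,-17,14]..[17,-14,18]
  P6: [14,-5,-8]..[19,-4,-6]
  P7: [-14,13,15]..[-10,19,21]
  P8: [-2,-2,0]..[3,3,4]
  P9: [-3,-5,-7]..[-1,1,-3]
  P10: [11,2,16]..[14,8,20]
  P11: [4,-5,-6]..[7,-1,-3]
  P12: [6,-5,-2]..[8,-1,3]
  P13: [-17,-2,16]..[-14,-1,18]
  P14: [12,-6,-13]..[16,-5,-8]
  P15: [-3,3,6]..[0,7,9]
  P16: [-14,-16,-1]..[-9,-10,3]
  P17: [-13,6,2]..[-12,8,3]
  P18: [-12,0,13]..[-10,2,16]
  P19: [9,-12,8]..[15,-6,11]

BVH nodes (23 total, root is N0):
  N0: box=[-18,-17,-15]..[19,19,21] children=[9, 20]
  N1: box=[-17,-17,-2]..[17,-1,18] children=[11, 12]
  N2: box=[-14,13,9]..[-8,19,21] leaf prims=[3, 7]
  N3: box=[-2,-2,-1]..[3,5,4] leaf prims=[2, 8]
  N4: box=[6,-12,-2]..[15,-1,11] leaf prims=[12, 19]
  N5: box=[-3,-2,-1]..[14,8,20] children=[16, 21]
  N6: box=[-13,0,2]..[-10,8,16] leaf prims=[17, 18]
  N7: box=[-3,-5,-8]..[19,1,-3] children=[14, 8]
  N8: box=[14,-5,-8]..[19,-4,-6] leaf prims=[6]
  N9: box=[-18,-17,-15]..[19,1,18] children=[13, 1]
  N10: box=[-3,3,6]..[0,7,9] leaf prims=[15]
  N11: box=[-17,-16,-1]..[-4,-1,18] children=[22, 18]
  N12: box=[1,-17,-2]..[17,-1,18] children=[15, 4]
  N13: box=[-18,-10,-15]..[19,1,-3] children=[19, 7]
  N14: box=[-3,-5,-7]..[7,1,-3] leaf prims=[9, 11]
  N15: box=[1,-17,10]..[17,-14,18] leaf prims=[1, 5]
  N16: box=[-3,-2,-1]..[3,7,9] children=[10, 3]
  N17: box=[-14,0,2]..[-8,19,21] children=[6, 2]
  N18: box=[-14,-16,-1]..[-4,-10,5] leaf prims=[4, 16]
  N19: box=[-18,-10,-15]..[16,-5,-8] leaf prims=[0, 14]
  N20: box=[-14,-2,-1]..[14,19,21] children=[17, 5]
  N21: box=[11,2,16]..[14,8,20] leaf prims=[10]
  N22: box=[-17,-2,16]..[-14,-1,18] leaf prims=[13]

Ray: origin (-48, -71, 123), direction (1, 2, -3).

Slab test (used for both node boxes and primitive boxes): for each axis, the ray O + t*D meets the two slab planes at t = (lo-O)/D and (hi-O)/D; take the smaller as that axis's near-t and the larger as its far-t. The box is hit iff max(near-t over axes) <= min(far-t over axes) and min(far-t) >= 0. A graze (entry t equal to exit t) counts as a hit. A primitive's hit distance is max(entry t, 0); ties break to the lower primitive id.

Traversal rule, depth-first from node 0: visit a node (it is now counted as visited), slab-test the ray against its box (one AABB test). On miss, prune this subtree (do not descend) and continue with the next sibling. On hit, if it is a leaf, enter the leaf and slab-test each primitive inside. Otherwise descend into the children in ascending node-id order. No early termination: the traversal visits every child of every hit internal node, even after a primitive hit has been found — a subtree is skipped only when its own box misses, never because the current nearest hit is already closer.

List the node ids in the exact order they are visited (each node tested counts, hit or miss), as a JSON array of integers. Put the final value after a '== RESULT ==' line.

Trace the traversal:
N0 x:[30,67] y:[27,45] z:[34,46] -> hit [34,45], descend [9, 20]
  N9 x:[30,67] y:[27,36] z:[35,46] -> hit [35,36], descend [1, 13]
    N1 x:[31,65] y:[27,35] z:[35,125/3] -> hit [35,35], descend [11, 12]
      N11 x:[31,44] y:[55/2,35] z:[35,124/3] -> hit [35,35], descend [18, 22]
        N18 x:[34,44] y:[55/2,61/2] z:[118/3,124/3] -> miss, prune
        N22 x:[31,34] y:[69/2,35] z:[35,107/3] -> miss, prune
      N12 x:[49,65] y:[27,35] z:[35,125/3] -> miss, prune
    N13 x:[30,67] y:[61/2,36] z:[42,46] -> miss, prune
  N20 x:[34,62] y:[69/2,45] z:[34,124/3] -> hit [69/2,124/3], descend [5, 17]
    N5 x:[45,62] y:[69/2,79/2] z:[103/3,124/3] -> miss, prune
    N17 x:[34,40] y:[71/2,45] z:[34,121/3] -> hit [71/2,40], descend [2, 6]
      N2 x:[34,40] y:[42,45] z:[34,38] -> miss, prune
      N6 x:[35,38] y:[71/2,79/2] z:[107/3,121/3] -> hit [107/3,38] leaf, test {P17(miss), P18@t=36}

order=[0, 9, 1, 11, 18, 22, 12, 13, 20, 5, 17, 2, 6]  |boxes|=13  |leaves|=1  hit=P18

== RESULT ==
[0, 9, 1, 11, 18, 22, 12, 13, 20, 5, 17, 2, 6]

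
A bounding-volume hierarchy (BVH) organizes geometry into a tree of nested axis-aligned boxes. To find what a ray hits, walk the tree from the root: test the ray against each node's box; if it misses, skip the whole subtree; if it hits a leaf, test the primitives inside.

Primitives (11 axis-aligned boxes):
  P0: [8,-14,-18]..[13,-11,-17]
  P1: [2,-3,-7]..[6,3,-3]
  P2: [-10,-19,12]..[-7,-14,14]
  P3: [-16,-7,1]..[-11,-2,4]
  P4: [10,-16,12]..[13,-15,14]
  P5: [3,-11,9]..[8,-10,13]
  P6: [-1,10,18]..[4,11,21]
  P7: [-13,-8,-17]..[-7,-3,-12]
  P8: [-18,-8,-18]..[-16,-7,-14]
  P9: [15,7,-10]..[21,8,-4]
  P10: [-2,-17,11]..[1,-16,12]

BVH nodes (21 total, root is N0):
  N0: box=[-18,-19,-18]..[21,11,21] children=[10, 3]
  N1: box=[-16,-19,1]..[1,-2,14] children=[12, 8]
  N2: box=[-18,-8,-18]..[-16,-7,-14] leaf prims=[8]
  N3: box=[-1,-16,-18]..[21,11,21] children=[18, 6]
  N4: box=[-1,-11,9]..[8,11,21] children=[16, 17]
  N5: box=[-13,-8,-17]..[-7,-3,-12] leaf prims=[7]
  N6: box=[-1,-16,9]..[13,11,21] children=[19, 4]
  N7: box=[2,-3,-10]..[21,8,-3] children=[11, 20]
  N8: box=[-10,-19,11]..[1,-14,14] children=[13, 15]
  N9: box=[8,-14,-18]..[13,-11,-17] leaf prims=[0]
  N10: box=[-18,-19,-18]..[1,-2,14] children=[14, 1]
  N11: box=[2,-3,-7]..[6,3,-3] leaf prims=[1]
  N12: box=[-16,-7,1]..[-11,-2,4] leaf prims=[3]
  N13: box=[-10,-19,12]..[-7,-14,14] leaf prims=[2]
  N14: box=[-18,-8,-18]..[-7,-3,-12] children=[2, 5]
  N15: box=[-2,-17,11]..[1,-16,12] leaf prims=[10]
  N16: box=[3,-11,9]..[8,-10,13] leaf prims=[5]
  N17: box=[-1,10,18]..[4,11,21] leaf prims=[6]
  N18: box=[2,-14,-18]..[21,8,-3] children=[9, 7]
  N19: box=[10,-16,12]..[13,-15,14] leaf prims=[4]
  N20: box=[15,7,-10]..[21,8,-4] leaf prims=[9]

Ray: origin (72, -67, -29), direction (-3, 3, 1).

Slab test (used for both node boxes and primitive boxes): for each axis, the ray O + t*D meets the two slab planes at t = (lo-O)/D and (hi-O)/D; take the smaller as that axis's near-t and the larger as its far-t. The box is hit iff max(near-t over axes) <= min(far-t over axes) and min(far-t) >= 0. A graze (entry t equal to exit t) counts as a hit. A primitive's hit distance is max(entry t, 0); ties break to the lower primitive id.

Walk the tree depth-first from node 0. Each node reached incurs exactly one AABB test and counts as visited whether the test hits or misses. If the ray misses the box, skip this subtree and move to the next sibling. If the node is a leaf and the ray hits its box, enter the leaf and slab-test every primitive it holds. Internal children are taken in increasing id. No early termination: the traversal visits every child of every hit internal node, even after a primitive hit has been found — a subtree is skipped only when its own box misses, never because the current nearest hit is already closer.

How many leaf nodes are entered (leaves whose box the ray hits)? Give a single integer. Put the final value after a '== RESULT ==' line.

Traverse from the root:
N0 x:[17,30] y:[16,26] z:[11,50] -> hit [17,26], descend [3, 10]
  N3 x:[17,73/3] y:[17,26] z:[11,50] -> hit [17,73/3], descend [6, 18]
    N6 x:[59/3,73/3] y:[17,26] z:[38,50] -> miss, prune
    N18 x:[17,70/3] y:[53/3,25] z:[11,26] -> hit [53/3,70/3], descend [7, 9]
      N7 x:[17,70/3] y:[64/3,25] z:[19,26] -> hit [64/3,70/3], descend [11, 20]
        N11 x:[22,70/3] y:[64/3,70/3] z:[22,26] -> hit [22,70/3] leaf, test {P1@t=22}
        N20 x:[17,19] y:[74/3,25] z:[19,25] -> miss, prune
      N9 x:[59/3,64/3] y:[53/3,56/3] z:[11,12] -> miss, prune
  N10 x:[71/3,30] y:[16,65/3] z:[11,43] -> miss, prune

9 AABB tests over nodes [0, 3, 6, 18, 7, 11, 20, 9, 10]; 1 leaf entered; closest P1.

== RESULT ==
1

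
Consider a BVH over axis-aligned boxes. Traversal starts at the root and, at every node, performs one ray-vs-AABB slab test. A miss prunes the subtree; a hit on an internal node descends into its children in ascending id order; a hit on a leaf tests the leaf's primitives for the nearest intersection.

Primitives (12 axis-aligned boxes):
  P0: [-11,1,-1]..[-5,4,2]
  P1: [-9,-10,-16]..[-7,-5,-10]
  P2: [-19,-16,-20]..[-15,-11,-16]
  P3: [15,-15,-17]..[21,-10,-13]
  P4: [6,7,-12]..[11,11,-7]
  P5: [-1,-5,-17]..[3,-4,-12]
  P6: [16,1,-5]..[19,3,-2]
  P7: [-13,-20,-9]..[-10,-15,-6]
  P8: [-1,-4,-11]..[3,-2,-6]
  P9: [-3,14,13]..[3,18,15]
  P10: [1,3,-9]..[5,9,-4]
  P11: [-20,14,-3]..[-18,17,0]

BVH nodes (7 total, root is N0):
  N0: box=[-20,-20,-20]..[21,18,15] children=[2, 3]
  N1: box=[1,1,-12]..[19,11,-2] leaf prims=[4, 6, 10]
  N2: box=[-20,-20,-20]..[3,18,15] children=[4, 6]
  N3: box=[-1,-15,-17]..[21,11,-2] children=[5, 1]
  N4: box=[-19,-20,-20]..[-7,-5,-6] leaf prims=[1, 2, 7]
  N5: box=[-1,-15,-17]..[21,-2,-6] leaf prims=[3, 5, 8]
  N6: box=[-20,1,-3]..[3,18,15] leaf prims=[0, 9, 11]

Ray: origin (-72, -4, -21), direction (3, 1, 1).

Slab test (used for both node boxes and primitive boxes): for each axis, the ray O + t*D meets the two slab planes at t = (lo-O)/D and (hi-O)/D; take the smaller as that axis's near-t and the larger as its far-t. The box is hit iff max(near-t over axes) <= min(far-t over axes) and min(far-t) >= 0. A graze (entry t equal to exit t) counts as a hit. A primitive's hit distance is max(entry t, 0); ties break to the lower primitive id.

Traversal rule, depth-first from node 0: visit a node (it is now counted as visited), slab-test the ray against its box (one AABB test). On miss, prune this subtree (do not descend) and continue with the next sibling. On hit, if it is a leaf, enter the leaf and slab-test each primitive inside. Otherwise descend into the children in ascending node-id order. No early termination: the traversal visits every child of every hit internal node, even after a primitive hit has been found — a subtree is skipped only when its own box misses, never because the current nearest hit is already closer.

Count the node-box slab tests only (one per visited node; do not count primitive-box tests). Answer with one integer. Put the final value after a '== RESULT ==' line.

Walk:
N0 x:[52/3,31] y:[-16,22] z:[1,36] -> hit [52/3,22], descend [2, 3]
  N2 x:[52/3,25] y:[-16,22] z:[1,36] -> hit [52/3,22], descend [4, 6]
    N4 x:[53/3,65/3] y:[-16,-1] z:[1,15] -> miss, prune
    N6 x:[52/3,25] y:[5,22] z:[18,36] -> hit [18,22] leaf, test {P0(miss), P9(miss), P11@t=18}
  N3 x:[71/3,31] y:[-11,15] z:[4,19] -> miss, prune

5 AABB tests over nodes [0, 2, 4, 6, 3]; 1 leaf entered; closest P11.

== RESULT ==
5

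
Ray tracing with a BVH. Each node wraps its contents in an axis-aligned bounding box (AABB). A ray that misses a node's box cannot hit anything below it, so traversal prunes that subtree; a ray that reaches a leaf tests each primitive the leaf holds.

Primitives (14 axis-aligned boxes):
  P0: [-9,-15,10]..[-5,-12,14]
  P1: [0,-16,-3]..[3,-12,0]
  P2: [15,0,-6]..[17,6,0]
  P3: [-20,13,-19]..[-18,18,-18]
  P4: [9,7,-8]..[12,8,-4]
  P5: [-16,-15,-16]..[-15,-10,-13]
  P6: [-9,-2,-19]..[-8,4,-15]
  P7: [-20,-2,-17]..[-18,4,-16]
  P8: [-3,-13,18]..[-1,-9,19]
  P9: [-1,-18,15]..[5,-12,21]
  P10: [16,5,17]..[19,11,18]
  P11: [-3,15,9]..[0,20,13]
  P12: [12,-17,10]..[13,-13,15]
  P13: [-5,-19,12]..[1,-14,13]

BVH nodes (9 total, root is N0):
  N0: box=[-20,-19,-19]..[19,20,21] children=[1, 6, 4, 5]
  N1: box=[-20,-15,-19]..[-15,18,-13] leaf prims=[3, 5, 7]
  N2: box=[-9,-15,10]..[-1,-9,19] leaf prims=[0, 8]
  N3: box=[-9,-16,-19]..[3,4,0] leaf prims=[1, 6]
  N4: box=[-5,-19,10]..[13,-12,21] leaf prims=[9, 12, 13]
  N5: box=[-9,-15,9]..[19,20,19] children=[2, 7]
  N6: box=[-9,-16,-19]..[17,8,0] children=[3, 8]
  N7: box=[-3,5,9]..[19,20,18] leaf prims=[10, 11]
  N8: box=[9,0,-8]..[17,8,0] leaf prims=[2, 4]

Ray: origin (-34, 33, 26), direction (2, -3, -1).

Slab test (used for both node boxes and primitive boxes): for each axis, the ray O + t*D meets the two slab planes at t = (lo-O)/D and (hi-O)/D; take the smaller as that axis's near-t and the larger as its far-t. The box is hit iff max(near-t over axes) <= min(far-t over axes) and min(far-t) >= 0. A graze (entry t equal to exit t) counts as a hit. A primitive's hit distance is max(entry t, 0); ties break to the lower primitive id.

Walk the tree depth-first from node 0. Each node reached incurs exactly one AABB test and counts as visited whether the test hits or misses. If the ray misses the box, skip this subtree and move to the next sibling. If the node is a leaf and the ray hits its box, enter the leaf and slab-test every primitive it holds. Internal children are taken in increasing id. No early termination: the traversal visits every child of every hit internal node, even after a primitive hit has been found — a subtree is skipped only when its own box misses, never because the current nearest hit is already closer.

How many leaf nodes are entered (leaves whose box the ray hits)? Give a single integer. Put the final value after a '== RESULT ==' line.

Traverse from the root:
N0 x:[7,53/2] y:[13/3,52/3] z:[5,45] -> hit [7,52/3], descend [1, 4, 5, 6]
  N1 x:[7,19/2] y:[5,16] z:[39,45] -> miss, prune
  N4 x:[29/2,47/2] y:[15,52/3] z:[5,16] -> hit [15,16] leaf, test {P9(miss), P12(miss), P13(miss)}
  N5 x:[25/2,53/2] y:[13/3,16] z:[7,17] -> hit [25/2,16], descend [2, 7]
    N2 x:[25/2,33/2] y:[14,16] z:[7,16] -> hit [14,16] leaf, test {P0(miss), P8(miss)}
    N7 x:[31/2,53/2] y:[13/3,28/3] z:[8,17] -> miss, prune
  N6 x:[25/2,51/2] y:[25/3,49/3] z:[26,45] -> miss, prune

order=[0, 1, 4, 5, 2, 7, 6]  |boxes|=7  |leaves|=2  hit=miss

== RESULT ==
2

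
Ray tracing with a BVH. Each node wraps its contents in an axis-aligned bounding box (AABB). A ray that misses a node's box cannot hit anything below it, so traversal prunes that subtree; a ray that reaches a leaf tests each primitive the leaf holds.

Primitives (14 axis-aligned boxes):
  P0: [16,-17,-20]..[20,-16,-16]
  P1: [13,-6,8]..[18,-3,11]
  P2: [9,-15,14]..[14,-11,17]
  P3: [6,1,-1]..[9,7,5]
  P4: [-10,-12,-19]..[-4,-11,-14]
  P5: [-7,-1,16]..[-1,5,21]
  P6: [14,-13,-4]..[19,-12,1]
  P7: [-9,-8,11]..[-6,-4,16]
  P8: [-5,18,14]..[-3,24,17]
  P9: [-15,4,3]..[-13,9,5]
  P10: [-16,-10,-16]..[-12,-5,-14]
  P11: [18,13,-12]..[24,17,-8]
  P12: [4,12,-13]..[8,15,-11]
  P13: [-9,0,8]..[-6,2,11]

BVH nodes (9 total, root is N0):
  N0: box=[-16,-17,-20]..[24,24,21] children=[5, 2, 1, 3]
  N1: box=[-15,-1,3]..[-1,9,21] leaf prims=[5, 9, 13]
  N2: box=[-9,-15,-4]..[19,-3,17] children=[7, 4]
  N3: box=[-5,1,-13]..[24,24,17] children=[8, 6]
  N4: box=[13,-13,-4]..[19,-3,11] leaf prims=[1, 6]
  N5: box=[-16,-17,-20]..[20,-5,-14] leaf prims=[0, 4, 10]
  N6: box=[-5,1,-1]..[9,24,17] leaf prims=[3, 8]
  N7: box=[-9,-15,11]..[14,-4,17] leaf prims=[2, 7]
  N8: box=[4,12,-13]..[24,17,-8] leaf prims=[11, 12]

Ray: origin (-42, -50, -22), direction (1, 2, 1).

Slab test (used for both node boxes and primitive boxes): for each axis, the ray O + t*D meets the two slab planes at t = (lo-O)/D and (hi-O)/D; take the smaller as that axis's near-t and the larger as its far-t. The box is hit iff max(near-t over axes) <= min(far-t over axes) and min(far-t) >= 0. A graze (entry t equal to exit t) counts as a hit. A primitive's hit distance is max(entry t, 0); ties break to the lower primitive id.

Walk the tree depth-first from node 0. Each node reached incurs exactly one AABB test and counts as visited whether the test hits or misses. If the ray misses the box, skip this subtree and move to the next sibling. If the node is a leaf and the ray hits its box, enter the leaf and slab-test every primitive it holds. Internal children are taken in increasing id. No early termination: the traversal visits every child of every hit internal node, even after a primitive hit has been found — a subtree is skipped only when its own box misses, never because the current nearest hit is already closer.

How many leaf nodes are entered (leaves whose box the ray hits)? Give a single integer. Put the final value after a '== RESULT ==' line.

Traverse from the root:
N0 x:[26,66] y:[33/2,37] z:[2,43] -> hit [26,37], descend [1, 2, 3, 5]
  N1 x:[27,41] y:[49/2,59/2] z:[25,43] -> hit [27,59/2] leaf, test {P5(miss), P9@t=27, P13(miss)}
  N2 x:[33,61] y:[35/2,47/2] z:[18,39] -> miss, prune
  N3 x:[37,66] y:[51/2,37] z:[9,39] -> hit [37,37], descend [6, 8]
    N6 x:[37,51] y:[51/2,37] z:[21,39] -> hit [37,37] leaf, test {P3(miss), P8@t=37}
    N8 x:[46,66] y:[31,67/2] z:[9,14] -> miss, prune
  N5 x:[26,62] y:[33/2,45/2] z:[2,8] -> miss, prune

order=[0, 1, 2, 3, 6, 8, 5]  |boxes|=7  |leaves|=2  hit=P9

== RESULT ==
2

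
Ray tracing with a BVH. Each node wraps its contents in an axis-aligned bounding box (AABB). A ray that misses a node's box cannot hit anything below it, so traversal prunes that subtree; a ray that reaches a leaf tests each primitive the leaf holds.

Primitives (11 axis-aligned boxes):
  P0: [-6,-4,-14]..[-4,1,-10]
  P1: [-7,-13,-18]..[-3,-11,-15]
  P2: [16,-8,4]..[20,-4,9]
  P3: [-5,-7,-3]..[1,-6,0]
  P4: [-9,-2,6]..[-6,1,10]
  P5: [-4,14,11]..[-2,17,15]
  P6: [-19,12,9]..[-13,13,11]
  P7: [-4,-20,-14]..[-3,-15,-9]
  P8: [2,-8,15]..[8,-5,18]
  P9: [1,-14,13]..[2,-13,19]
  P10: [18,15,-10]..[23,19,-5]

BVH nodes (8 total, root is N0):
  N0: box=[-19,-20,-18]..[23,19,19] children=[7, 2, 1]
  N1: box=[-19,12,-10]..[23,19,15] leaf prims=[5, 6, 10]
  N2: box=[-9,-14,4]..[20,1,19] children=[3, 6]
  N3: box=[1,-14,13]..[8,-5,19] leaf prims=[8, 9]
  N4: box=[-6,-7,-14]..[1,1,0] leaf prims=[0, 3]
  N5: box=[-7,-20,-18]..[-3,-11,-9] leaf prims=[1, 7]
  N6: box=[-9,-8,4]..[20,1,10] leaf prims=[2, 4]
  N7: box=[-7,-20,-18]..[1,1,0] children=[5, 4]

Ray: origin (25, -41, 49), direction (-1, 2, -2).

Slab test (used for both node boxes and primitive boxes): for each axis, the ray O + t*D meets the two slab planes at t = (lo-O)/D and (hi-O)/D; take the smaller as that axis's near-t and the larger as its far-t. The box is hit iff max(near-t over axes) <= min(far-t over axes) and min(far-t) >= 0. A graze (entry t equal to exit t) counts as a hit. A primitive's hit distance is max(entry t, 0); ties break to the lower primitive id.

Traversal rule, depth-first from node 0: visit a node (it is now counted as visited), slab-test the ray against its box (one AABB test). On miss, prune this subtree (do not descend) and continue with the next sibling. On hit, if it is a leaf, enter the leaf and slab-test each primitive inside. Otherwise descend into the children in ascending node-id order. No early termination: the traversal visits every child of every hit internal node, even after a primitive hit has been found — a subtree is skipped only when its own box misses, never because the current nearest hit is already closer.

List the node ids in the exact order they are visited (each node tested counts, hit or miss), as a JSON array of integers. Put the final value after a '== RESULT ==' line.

Traverse from the root:
N0 x:[2,44] y:[21/2,30] z:[15,67/2] -> hit [15,30], descend [1, 2, 7]
  N1 x:[2,44] y:[53/2,30] z:[17,59/2] -> hit [53/2,59/2] leaf, test {P5(miss), P6(miss), P10(miss)}
  N2 x:[5,34] y:[27/2,21] z:[15,45/2] -> hit [15,21], descend [3, 6]
    N3 x:[17,24] y:[27/2,18] z:[15,18] -> hit [17,18] leaf, test {P8@t=17, P9(miss)}
    N6 x:[5,34] y:[33/2,21] z:[39/2,45/2] -> hit [39/2,21] leaf, test {P2(miss), P4(miss)}
  N7 x:[24,32] y:[21/2,21] z:[49/2,67/2] -> miss, prune

6 AABB tests over nodes [0, 1, 2, 3, 6, 7]; 3 leaves entered; closest P8.

== RESULT ==
[0, 1, 2, 3, 6, 7]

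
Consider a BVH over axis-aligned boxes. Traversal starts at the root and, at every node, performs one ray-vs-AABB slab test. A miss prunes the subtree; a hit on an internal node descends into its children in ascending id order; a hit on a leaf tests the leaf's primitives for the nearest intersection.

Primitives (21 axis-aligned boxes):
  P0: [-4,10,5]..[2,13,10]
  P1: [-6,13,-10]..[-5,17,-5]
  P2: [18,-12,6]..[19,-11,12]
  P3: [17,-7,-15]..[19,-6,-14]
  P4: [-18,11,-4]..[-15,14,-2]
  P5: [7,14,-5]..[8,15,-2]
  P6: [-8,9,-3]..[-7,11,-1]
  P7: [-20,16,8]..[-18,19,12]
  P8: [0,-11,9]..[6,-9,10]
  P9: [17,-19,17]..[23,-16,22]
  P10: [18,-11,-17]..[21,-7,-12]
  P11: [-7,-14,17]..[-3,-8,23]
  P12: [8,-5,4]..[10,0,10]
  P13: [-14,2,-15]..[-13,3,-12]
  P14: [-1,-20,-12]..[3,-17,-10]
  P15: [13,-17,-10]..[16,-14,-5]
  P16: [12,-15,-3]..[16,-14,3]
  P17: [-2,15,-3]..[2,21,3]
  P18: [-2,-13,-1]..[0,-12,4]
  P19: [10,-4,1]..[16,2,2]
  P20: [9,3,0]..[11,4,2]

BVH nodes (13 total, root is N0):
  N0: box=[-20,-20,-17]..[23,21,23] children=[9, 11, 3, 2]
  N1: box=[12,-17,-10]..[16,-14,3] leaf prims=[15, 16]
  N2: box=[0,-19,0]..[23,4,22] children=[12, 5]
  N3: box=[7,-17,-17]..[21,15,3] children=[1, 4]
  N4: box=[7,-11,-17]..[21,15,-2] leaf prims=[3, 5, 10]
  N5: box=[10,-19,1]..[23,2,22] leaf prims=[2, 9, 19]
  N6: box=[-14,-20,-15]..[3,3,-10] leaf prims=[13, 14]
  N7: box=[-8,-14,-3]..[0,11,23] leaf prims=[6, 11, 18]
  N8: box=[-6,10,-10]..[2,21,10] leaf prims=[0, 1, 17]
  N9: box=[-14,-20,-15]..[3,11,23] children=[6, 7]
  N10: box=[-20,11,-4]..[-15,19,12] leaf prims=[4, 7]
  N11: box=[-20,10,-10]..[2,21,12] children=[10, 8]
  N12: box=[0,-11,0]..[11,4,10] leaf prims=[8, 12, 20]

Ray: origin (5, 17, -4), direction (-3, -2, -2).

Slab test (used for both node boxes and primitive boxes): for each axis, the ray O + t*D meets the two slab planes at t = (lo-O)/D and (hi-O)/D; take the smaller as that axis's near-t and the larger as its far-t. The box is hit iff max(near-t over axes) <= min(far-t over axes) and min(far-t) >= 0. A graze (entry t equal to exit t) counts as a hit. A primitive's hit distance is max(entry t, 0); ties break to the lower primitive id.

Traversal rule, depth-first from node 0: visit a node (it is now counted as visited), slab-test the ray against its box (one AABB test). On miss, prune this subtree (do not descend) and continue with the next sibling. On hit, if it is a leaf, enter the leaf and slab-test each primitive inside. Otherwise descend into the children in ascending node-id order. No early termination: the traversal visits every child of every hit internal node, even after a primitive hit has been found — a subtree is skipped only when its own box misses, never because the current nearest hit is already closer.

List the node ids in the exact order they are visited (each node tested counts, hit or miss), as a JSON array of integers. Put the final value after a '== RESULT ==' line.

Trace the traversal:
N0 x:[-6,25/3] y:[-2,37/2] z:[-27/2,13/2] -> hit [-2,13/2], descend [2, 3, 9, 11]
  N2 x:[-6,5/3] y:[13/2,18] z:[-13,-2] -> miss, prune
  N3 x:[-16/3,-2/3] y:[1,17] z:[-7/2,13/2] -> miss, prune
  N9 x:[2/3,19/3] y:[3,37/2] z:[-27/2,11/2] -> hit [3,11/2], descend [6, 7]
    N6 x:[2/3,19/3] y:[7,37/2] z:[3,11/2] -> miss, prune
    N7 x:[5/3,13/3] y:[3,31/2] z:[-27/2,-1/2] -> miss, prune
  N11 x:[1,25/3] y:[-2,7/2] z:[-8,3] -> hit [1,3], descend [8, 10]
    N8 x:[1,11/3] y:[-2,7/2] z:[-7,3] -> hit [1,3] leaf, test {P0(miss), P1(miss), P17(miss)}
    N10 x:[20/3,25/3] y:[-1,3] z:[-8,0] -> miss, prune

order=[0, 2, 3, 9, 6, 7, 11, 8, 10]  |boxes|=9  |leaves|=1  hit=miss

== RESULT ==
[0, 2, 3, 9, 6, 7, 11, 8, 10]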